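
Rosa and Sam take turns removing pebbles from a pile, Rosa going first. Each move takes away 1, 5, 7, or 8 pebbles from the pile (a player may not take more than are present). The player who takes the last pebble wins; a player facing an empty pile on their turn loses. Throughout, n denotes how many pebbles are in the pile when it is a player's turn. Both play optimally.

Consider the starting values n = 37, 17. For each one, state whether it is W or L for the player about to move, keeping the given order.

Positions with no move are L. A position that does have a move is losing for the player to move precisely when every available move leads to a winning position for the opponent. Fill in the labels:
n=0: no move → L
n=1: reaches L-position 0 → W
n=2: only reaches 1(W), which is W → L
n=3: reaches L-position 2 → W
n=4: only reaches 3(W), which is W → L
n=5: reaches L-position 4 → W
n=6: only reaches 5(W), 1(W), all W → L
n=7: reaches L-position 6 → W
n=8: reaches L-position 0 → W
n=9: reaches L-position 4 → W
n=10: reaches L-position 2 → W
n=11: reaches L-position 6 → W
n=12: reaches L-position 4 → W
n=13: reaches L-position 6 → W
n=14: reaches L-position 6 → W
n=15: only reaches 14(W), 10(W), 8(W), 7(W), all W → L
n=16: reaches L-position 15 → W
n=17: only reaches 16(W), 12(W), 10(W), 9(W), all W → L
n=18: reaches L-position 17 → W
n=19: only reaches 18(W), 14(W), 12(W), 11(W), all W → L
n=20: reaches L-position 19 → W
n=21: only reaches 20(W), 16(W), 14(W), 13(W), all W → L
n=22: reaches L-position 21 → W
n=23: reaches L-position 15 → W
n=24: reaches L-position 19 → W
n=25: reaches L-position 17 → W
n=26: reaches L-position 21 → W
n=27: reaches L-position 19 → W
n=28: reaches L-position 21 → W
n=29: reaches L-position 21 → W
n=30: only reaches 29(W), 25(W), 23(W), 22(W), all W → L
n=31: reaches L-position 30 → W
n=32: only reaches 31(W), 27(W), 25(W), 24(W), all W → L
n=33: reaches L-position 32 → W
n=34: only reaches 33(W), 29(W), 27(W), 26(W), all W → L
n=35: reaches L-position 34 → W
n=36: only reaches 35(W), 31(W), 29(W), 28(W), all W → L
n=37: reaches L-position 36 → W

37: W, 17: L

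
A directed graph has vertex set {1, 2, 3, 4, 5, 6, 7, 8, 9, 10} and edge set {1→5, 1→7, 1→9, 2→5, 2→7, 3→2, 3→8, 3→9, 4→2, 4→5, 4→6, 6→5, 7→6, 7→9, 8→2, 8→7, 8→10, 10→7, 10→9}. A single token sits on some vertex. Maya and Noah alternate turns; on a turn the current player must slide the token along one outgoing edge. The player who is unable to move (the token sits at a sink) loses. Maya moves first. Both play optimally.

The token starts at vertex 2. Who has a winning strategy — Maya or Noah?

Maya wins.

Classify positions by backward induction: terminal positions (no move available) are L. From any other position, the mover wins iff some move reaches an L.
Every edge goes from a vertex to one that appears earlier in the order 5, 9, 6, 7, 2, 10, 8, 1, 3, 4, so processing vertices in that order labels each vertex after all of its successors.
5: no outgoing edge → L
9: no outgoing edge → L
6: W (go to 5, an L position)
7: W (go to 9, an L position)
2: W (go to 5, an L position)
10: W (go to 9, an L position)
8: L (options 10(W), 2(W), 7(W) are all W)
1: W (go to 9, an L position)
3: W (go to 8, an L position)
4: W (go to 5, an L position)
From 2 Maya can move to 5, reaching an L position.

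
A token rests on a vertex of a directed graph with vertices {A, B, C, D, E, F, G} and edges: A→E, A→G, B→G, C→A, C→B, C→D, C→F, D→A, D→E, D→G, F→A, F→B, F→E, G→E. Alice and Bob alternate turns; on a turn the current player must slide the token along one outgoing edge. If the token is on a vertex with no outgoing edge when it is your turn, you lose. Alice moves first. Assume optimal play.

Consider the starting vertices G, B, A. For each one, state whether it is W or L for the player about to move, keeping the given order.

Build the W/L table. Terminal = L. A non-terminal position is W if it has a move to some L; otherwise it is L.
Every edge goes from a vertex to one that appears earlier in the order E, G, B, A, F, D, C, so processing vertices in that order labels each vertex after all of its successors.
E: no outgoing edge → L
G: can move to E, which is L ⇒ W
B: the only move is to G(W), a W ⇒ L
A: can move to E, which is L ⇒ W
F: can move to B, which is L ⇒ W
D: can move to E, which is L ⇒ W
C: can move to B, which is L ⇒ W

G: W, B: L, A: W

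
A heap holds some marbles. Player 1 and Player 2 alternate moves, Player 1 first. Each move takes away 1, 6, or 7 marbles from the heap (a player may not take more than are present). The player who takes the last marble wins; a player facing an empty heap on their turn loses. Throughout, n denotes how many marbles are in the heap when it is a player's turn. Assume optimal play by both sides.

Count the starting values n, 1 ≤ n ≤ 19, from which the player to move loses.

5

Build the W/L table. Terminal = L. A non-terminal position is W if it has a move to some L; otherwise it is L.
n=0: no move → L
n=1: →0(L), so W
n=2: →1(W) only, which is W, so L
n=3: →2(L), so W
n=4: →3(W) only, which is W, so L
n=5: →4(L), so W
n=6: →0(L), so W
n=7: →0(L), so W
n=8: →2(L), so W
n=9: →2(L), so W
n=10: →4(L), so W
n=11: →4(L), so W
n=12: →11(W), 6(W), 5(W) — all W, so L
n=13: →12(L), so W
n=14: →13(W), 8(W), 7(W) — all W, so L
n=15: →14(L), so W
n=16: →15(W), 10(W), 9(W) — all W, so L
n=17: →16(L), so W
n=18: →12(L), so W
n=19: →12(L), so W
L entries with 1 ≤ n ≤ 19 (n=0 is outside the asked range and is not counted): n = 2, 4, 12, 14, 16; that makes 5.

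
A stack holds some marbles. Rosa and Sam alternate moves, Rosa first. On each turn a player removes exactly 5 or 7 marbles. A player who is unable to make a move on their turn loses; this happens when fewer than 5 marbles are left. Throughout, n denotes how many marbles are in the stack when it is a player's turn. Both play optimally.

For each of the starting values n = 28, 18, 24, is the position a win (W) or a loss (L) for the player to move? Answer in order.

28: L, 18: W, 24: L

Positions with no move are L. A position that does have a move is losing for the player to move precisely when every available move leads to a winning position for the opponent. Fill in the labels:
n=0: no move → L
n=1: no move → L
n=2: no move → L
n=3: no move → L
n=4: no move → L
n=5: W (go to 0, an L position)
n=6: W (go to 1, an L position)
n=7: W (go to 2, an L position)
n=8: W (go to 3, an L position)
n=9: W (go to 4, an L position)
n=10: W (go to 3, an L position)
n=11: W (go to 4, an L position)
n=12: L (options 7(W), 5(W) are all W)
n=13: L (options 8(W), 6(W) are all W)
n=14: L (options 9(W), 7(W) are all W)
n=15: L (options 10(W), 8(W) are all W)
n=16: L (options 11(W), 9(W) are all W)
n=17: W (go to 12, an L position)
n=18: W (go to 13, an L position)
n=19: W (go to 14, an L position)
n=20: W (go to 15, an L position)
n=21: W (go to 16, an L position)
n=22: W (go to 15, an L position)
n=23: W (go to 16, an L position)
n=24: L (options 19(W), 17(W) are all W)
n=25: L (options 20(W), 18(W) are all W)
n=26: L (options 21(W), 19(W) are all W)
n=27: L (options 22(W), 20(W) are all W)
n=28: L (options 23(W), 21(W) are all W)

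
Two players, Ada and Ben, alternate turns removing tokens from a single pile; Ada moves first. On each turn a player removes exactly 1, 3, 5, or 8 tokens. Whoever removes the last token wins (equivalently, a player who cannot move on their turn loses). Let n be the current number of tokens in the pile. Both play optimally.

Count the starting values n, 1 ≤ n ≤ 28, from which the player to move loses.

9

Label each position W (a win for the player to move) or L (a loss). A position with no legal move is L; any other position is W exactly when some move reaches an L, and L when every move reaches a W.
n=0: no move → L
n=1: can move to 0, which is L ⇒ W
n=2: the only move is to 1(W), a W ⇒ L
n=3: can move to 2, which is L ⇒ W
n=4: moves to 3(W), 1(W); every one is W ⇒ L
n=5: can move to 4, which is L ⇒ W
n=6: moves to 5(W), 3(W), 1(W); every one is W ⇒ L
n=7: can move to 6, which is L ⇒ W
n=8: can move to 0, which is L ⇒ W
n=9: can move to 6, which is L ⇒ W
n=10: can move to 2, which is L ⇒ W
n=11: can move to 6, which is L ⇒ W
n=12: can move to 4, which is L ⇒ W
n=13: moves to 12(W), 10(W), 8(W), 5(W); every one is W ⇒ L
n=14: can move to 13, which is L ⇒ W
n=15: moves to 14(W), 12(W), 10(W), 7(W); every one is W ⇒ L
n=16: can move to 15, which is L ⇒ W
n=17: moves to 16(W), 14(W), 12(W), 9(W); every one is W ⇒ L
n=18: can move to 17, which is L ⇒ W
n=19: moves to 18(W), 16(W), 14(W), 11(W); every one is W ⇒ L
n=20: can move to 19, which is L ⇒ W
n=21: can move to 13, which is L ⇒ W
n=22: can move to 19, which is L ⇒ W
n=23: can move to 15, which is L ⇒ W
n=24: can move to 19, which is L ⇒ W
n=25: can move to 17, which is L ⇒ W
n=26: moves to 25(W), 23(W), 21(W), 18(W); every one is W ⇒ L
n=27: can move to 26, which is L ⇒ W
n=28: moves to 27(W), 25(W), 23(W), 20(W); every one is W ⇒ L
L entries with 1 ≤ n ≤ 28 (n=0 is outside the asked range and is not counted): n = 2, 4, 6, 13, 15, 17, 19, 26, 28; that makes 9.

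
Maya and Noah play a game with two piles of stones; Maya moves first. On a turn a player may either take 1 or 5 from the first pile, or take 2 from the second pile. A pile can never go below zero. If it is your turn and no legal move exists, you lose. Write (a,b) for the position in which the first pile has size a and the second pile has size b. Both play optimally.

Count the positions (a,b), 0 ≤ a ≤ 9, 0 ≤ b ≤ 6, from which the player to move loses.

Work bottom-up. With no move the player to move loses. Otherwise the position is W if at least one move leads to an L position for the opponent, and L if every move leads to a W.
Every move lowers a or b (never raises either), so fill the grid row by row in increasing a, and left to right within a row: each cell's successors are then already labelled.
      b=0  b=1  b=2  b=3  b=4  b=5  b=6
a=0:    L    L    W    W    L    L    W
a=1:    W    W    L    L    W    W    L
a=2:    L    L    W    W    L    L    W
a=3:    W    W    L    L    W    W    L
a=4:    L    L    W    W    L    L    W
a=5:    W    W    L    L    W    W    L
a=6:    L    L    W    W    L    L    W
a=7:    W    W    L    L    W    W    L
a=8:    L    L    W    W    L    L    W
a=9:    W    W    L    L    W    W    L
Cells with no legal move (terminal, hence L): (0,0), (0,1).
The remaining L cells, each justified by listing all of its moves:
(0,4): only reaches (0,2)(W), which is W → L
(0,5): only reaches (0,3)(W), which is W → L
(1,2): only reaches (0,2)(W), (1,0)(W), all W → L
(1,3): only reaches (0,3)(W), (1,1)(W), all W → L
(1,6): only reaches (0,6)(W), (1,4)(W), all W → L
(2,0): only reaches (1,0)(W), which is W → L
(2,1): only reaches (1,1)(W), which is W → L
(2,4): only reaches (1,4)(W), (2,2)(W), all W → L
(2,5): only reaches (1,5)(W), (2,3)(W), all W → L
(3,2): only reaches (2,2)(W), (3,0)(W), all W → L
(3,3): only reaches (2,3)(W), (3,1)(W), all W → L
(3,6): only reaches (2,6)(W), (3,4)(W), all W → L
(4,0): only reaches (3,0)(W), which is W → L
(4,1): only reaches (3,1)(W), which is W → L
(4,4): only reaches (3,4)(W), (4,2)(W), all W → L
(4,5): only reaches (3,5)(W), (4,3)(W), all W → L
(5,2): only reaches (4,2)(W), (0,2)(W), (5,0)(W), all W → L
(5,3): only reaches (4,3)(W), (0,3)(W), (5,1)(W), all W → L
(5,6): only reaches (4,6)(W), (0,6)(W), (5,4)(W), all W → L
(6,0): only reaches (5,0)(W), (1,0)(W), all W → L
(6,1): only reaches (5,1)(W), (1,1)(W), all W → L
(6,4): only reaches (5,4)(W), (1,4)(W), (6,2)(W), all W → L
(6,5): only reaches (5,5)(W), (1,5)(W), (6,3)(W), all W → L
(7,2): only reaches (6,2)(W), (2,2)(W), (7,0)(W), all W → L
(7,3): only reaches (6,3)(W), (2,3)(W), (7,1)(W), all W → L
(7,6): only reaches (6,6)(W), (2,6)(W), (7,4)(W), all W → L
(8,0): only reaches (7,0)(W), (3,0)(W), all W → L
(8,1): only reaches (7,1)(W), (3,1)(W), all W → L
(8,4): only reaches (7,4)(W), (3,4)(W), (8,2)(W), all W → L
(8,5): only reaches (7,5)(W), (3,5)(W), (8,3)(W), all W → L
(9,2): only reaches (8,2)(W), (4,2)(W), (9,0)(W), all W → L
(9,3): only reaches (8,3)(W), (4,3)(W), (9,1)(W), all W → L
(9,6): only reaches (8,6)(W), (4,6)(W), (9,4)(W), all W → L
Every other cell has at least one move into one of the L cells above, so it is W.
L cells per row: a=0: 4, a=1: 3, a=2: 4, a=3: 3, a=4: 4, a=5: 3, a=6: 4, a=7: 3, a=8: 4, a=9: 3; total 35.

35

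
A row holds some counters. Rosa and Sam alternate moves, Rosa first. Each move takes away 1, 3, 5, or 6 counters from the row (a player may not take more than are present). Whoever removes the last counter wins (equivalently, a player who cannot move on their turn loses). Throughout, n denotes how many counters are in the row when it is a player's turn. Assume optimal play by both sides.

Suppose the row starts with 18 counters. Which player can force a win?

Classify positions by backward induction: terminal positions (no move available) are L. From any other position, the mover wins iff some move reaches an L.
n=0: no move → L
n=1: →0(L), so W
n=2: →1(W) only, which is W, so L
n=3: →2(L), so W
n=4: →3(W), 1(W) — all W, so L
n=5: →4(L), so W
n=6: →0(L), so W
n=7: →4(L), so W
n=8: →2(L), so W
n=9: →4(L), so W
n=10: →4(L), so W
n=11: →10(W), 8(W), 6(W), 5(W) — all W, so L
n=12: →11(L), so W
n=13: →12(W), 10(W), 8(W), 7(W) — all W, so L
n=14: →13(L), so W
n=15: →14(W), 12(W), 10(W), 9(W) — all W, so L
n=16: →15(L), so W
n=17: →11(L), so W
n=18: →15(L), so W
From 18 Rosa can remove 3, leaving 15, reaching an L position.

Rosa wins.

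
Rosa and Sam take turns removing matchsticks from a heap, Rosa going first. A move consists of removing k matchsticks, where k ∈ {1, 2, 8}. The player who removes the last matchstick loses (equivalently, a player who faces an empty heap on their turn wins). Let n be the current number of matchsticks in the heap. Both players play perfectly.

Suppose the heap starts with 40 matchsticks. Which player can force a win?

Sam wins.

Classify positions by backward induction: terminal positions (no move available) are W. From any other position, the mover wins iff some move reaches an L.
n=0: no move; the opponent has just taken the last matchstick and therefore loses → W
n=1: →0(W) only, which is W, so L
n=2: →1(L), so W
n=3: →1(L), so W
n=4: →3(W), 2(W) — all W, so L
n=5: →4(L), so W
n=6: →4(L), so W
n=7: →6(W), 5(W) — all W, so L
n=8: →7(L), so W
n=9: →7(L), so W
n=10: →9(W), 8(W), 2(W) — all W, so L
n=11: →10(L), so W
n=12: →10(L), so W
n=13: →12(W), 11(W), 5(W) — all W, so L
n=14: →13(L), so W
n=15: →13(L), so W
n=16: →15(W), 14(W), 8(W) — all W, so L
n=17: →16(L), so W
n=18: →16(L), so W
n=19: →18(W), 17(W), 11(W) — all W, so L
n=20: →19(L), so W
n=21: →19(L), so W
n=22: →21(W), 20(W), 14(W) — all W, so L
n=23: →22(L), so W
n=24: →22(L), so W
n=25: →24(W), 23(W), 17(W) — all W, so L
n=26: →25(L), so W
n=27: →25(L), so W
n=28: →27(W), 26(W), 20(W) — all W, so L
n=29: →28(L), so W
n=30: →28(L), so W
n=31: →30(W), 29(W), 23(W) — all W, so L
n=32: →31(L), so W
n=33: →31(L), so W
n=34: →33(W), 32(W), 26(W) — all W, so L
n=35: →34(L), so W
n=36: →34(L), so W
n=37: →36(W), 35(W), 29(W) — all W, so L
n=38: →37(L), so W
n=39: →37(L), so W
n=40: →39(W), 38(W), 32(W) — all W, so L
Every move from 40 reaches a W position, so the mover loses.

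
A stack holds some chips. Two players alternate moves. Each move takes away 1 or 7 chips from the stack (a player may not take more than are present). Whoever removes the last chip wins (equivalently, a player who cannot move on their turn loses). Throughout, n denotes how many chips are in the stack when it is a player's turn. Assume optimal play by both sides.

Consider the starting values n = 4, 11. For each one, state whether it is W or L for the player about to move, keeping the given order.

Work bottom-up. With no move the player to move loses. Otherwise the position is W if at least one move leads to an L position for the opponent, and L if every move leads to a W.
n=0: no move → L
n=1: →0(L), so W
n=2: →1(W) only, which is W, so L
n=3: →2(L), so W
n=4: →3(W) only, which is W, so L
n=5: →4(L), so W
n=6: →5(W) only, which is W, so L
n=7: →6(L), so W
n=8: →7(W), 1(W) — all W, so L
n=9: →8(L), so W
n=10: →9(W), 3(W) — all W, so L
n=11: →10(L), so W

4: L, 11: W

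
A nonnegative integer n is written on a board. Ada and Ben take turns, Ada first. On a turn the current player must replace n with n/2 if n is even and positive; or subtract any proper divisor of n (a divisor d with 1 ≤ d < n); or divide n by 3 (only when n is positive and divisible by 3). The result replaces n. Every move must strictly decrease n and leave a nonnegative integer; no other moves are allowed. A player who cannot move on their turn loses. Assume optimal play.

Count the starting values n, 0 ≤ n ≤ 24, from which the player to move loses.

Compute win/loss labels from the base case upward. A position with no move is L. Any other position is W if it can reach an L in one move, else L.
n=0: no move → L
n=1: no move → L
n=2: →1(L), so W
n=3: →1(L), so W
n=4: →2(W), 3(W) — all W, so L
n=5: →4(L), so W
n=6: →4(L), so W
n=7: →6(W) only, which is W, so L
n=8: →4(L), so W
n=9: →3(W), 6(W), 8(W) — all W, so L
n=10: →9(L), so W
n=11: →10(W) only, which is W, so L
n=12: →4(L), so W
n=13: →12(W) only, which is W, so L
n=14: →7(L), so W
n=15: →5(W), 10(W), 12(W), 14(W) — all W, so L
n=16: →15(L), so W
n=17: →16(W) only, which is W, so L
n=18: →9(L), so W
n=19: →18(W) only, which is W, so L
n=20: →15(L), so W
n=21: →7(L), so W
n=22: →11(L), so W
n=23: →22(W) only, which is W, so L
n=24: →23(L), so W
L entries with 0 ≤ n ≤ 24: n = 0, 1, 4, 7, 9, 11, 13, 15, 17, 19, 23; that makes 11.

11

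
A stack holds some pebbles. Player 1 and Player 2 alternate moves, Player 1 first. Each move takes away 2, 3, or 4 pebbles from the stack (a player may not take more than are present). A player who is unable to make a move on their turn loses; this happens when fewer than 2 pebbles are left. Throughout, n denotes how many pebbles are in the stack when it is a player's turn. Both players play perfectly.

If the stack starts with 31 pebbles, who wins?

Player 2 wins.

Use the standard recursion: the mover loses at a terminal position; elsewhere, the mover wins exactly when some move hands the opponent an L position.
n=0: no move → L
n=1: no move → L
n=2: can move to 0, which is L ⇒ W
n=3: can move to 1, which is L ⇒ W
n=4: can move to 1, which is L ⇒ W
n=5: can move to 1, which is L ⇒ W
n=6: moves to 4(W), 3(W), 2(W); every one is W ⇒ L
n=7: moves to 5(W), 4(W), 3(W); every one is W ⇒ L
n=8: can move to 6, which is L ⇒ W
n=9: can move to 7, which is L ⇒ W
n=10: can move to 7, which is L ⇒ W
n=11: can move to 7, which is L ⇒ W
n=12: moves to 10(W), 9(W), 8(W); every one is W ⇒ L
n=13: moves to 11(W), 10(W), 9(W); every one is W ⇒ L
n=14: can move to 12, which is L ⇒ W
n=15: can move to 13, which is L ⇒ W
n=16: can move to 13, which is L ⇒ W
n=17: can move to 13, which is L ⇒ W
n=18: moves to 16(W), 15(W), 14(W); every one is W ⇒ L
n=19: moves to 17(W), 16(W), 15(W); every one is W ⇒ L
n=20: can move to 18, which is L ⇒ W
n=21: can move to 19, which is L ⇒ W
n=22: can move to 19, which is L ⇒ W
n=23: can move to 19, which is L ⇒ W
n=24: moves to 22(W), 21(W), 20(W); every one is W ⇒ L
n=25: moves to 23(W), 22(W), 21(W); every one is W ⇒ L
n=26: can move to 24, which is L ⇒ W
n=27: can move to 25, which is L ⇒ W
n=28: can move to 25, which is L ⇒ W
n=29: can move to 25, which is L ⇒ W
n=30: moves to 28(W), 27(W), 26(W); every one is W ⇒ L
n=31: moves to 29(W), 28(W), 27(W); every one is W ⇒ L
The starting position 31 is L: whatever Player 1 does, the opponent receives a W position.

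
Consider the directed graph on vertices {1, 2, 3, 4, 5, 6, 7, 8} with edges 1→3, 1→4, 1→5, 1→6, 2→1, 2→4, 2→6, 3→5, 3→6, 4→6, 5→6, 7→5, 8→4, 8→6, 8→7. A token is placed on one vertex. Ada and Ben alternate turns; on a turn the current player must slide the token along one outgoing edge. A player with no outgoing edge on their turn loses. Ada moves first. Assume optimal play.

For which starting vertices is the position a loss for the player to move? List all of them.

6, 7

Use the standard recursion: the mover loses at a terminal position; elsewhere, the mover wins exactly when some move hands the opponent an L position.
Every edge goes from a vertex to one that appears earlier in the order 6, 4, 5, 3, 7, 1, 2, 8, so processing vertices in that order labels each vertex after all of its successors.
6: no outgoing edge → L
4: reaches L-position 6 → W
5: reaches L-position 6 → W
3: reaches L-position 6 → W
7: only reaches 5(W), which is W → L
1: reaches L-position 6 → W
2: reaches L-position 6 → W
8: reaches L-position 7 → W
The losing starting vertices are exactly the entries labelled L in this table (2 of them).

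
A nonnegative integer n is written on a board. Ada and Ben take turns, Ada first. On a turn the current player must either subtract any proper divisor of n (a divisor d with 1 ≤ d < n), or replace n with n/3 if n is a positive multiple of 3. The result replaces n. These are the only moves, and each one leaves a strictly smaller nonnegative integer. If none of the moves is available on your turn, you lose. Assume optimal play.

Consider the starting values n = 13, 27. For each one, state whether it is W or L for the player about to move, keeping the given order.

Use the standard recursion: the mover loses at a terminal position; elsewhere, the mover wins exactly when some move hands the opponent an L position.
n=0: no move → L
n=1: no move → L
n=2: reaches L-position 1 → W
n=3: reaches L-position 1 → W
n=4: only reaches 2(W), 3(W), all W → L
n=5: reaches L-position 4 → W
n=6: reaches L-position 4 → W
n=7: only reaches 6(W), which is W → L
n=8: reaches L-position 4 → W
n=9: only reaches 3(W), 6(W), 8(W), all W → L
n=10: reaches L-position 9 → W
n=11: only reaches 10(W), which is W → L
n=12: reaches L-position 4 → W
n=13: only reaches 12(W), which is W → L
n=14: reaches L-position 7 → W
n=15: only reaches 5(W), 10(W), 12(W), 14(W), all W → L
n=16: reaches L-position 15 → W
n=17: only reaches 16(W), which is W → L
n=18: reaches L-position 9 → W
n=19: only reaches 18(W), which is W → L
n=20: reaches L-position 15 → W
n=21: reaches L-position 7 → W
n=22: reaches L-position 11 → W
n=23: only reaches 22(W), which is W → L
n=24: reaches L-position 23 → W
n=25: only reaches 20(W), 24(W), all W → L
n=26: reaches L-position 13 → W
n=27: reaches L-position 9 → W

13: L, 27: W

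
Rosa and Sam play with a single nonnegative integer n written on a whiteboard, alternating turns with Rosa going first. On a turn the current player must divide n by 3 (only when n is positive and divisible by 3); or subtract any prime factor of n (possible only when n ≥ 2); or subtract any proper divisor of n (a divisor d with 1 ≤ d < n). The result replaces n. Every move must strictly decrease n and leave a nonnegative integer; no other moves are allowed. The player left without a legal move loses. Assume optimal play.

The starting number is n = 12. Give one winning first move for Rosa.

Classify positions by backward induction: terminal positions (no move available) are L. From any other position, the mover wins iff some move reaches an L.
n=0: no move → L
n=1: no move → L
n=2: W (go to 0, an L position)
n=3: W (go to 0, an L position)
n=4: L (options 2(W), 3(W) are all W)
n=5: W (go to 0, an L position)
n=6: W (go to 4, an L position)
n=7: W (go to 0, an L position)
n=8: W (go to 4, an L position)
n=9: L (options 3(W), 6(W), 8(W) are all W)
n=10: W (go to 9, an L position)
n=11: W (go to 0, an L position)
n=12: W (go to 4, an L position)
From 12, the L positions reachable in one move are: 4, 9. Any move reaching one of these is winning.

Move to 4.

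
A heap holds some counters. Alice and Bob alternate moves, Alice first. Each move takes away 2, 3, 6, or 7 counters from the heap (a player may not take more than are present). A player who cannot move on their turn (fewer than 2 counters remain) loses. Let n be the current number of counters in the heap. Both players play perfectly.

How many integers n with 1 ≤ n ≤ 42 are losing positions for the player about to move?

14

Compute win/loss labels from the base case upward. A position with no move is L. Any other position is W if it can reach an L in one move, else L.
n=0: no move → L
n=1: no move → L
n=2: →0(L), so W
n=3: →1(L), so W
n=4: →1(L), so W
n=5: →3(W), 2(W) — all W, so L
n=6: →0(L), so W
n=7: →5(L), so W
n=8: →5(L), so W
n=9: →7(W), 6(W), 3(W), 2(W) — all W, so L
n=10: →8(W), 7(W), 4(W), 3(W) — all W, so L
n=11: →9(L), so W
n=12: →10(L), so W
n=13: →10(L), so W
n=14: →12(W), 11(W), 8(W), 7(W) — all W, so L
n=15: →9(L), so W
n=16: →14(L), so W
n=17: →14(L), so W
n=18: →16(W), 15(W), 12(W), 11(W) — all W, so L
n=19: →17(W), 16(W), 13(W), 12(W) — all W, so L
n=20: →18(L), so W
n=21: →19(L), so W
n=22: →19(L), so W
n=23: →21(W), 20(W), 17(W), 16(W) — all W, so L
n=24: →18(L), so W
n=25: →23(L), so W
n=26: →23(L), so W
n=27: →25(W), 24(W), 21(W), 20(W) — all W, so L
n=28: →26(W), 25(W), 22(W), 21(W) — all W, so L
n=29: →27(L), so W
n=30: →28(L), so W
n=31: →28(L), so W
n=32: →30(W), 29(W), 26(W), 25(W) — all W, so L
n=33: →27(L), so W
n=34: →32(L), so W
n=35: →32(L), so W
n=36: →34(W), 33(W), 30(W), 29(W) — all W, so L
n=37: →35(W), 34(W), 31(W), 30(W) — all W, so L
n=38: →36(L), so W
n=39: →37(L), so W
n=40: →37(L), so W
n=41: →39(W), 38(W), 35(W), 34(W) — all W, so L
n=42: →36(L), so W
L entries with 1 ≤ n ≤ 42 (n=0 is outside the asked range and is not counted): n = 1, 5, 9, 10, 14, 18, 19, 23, 27, 28, 32, 36, 37, 41; that makes 14.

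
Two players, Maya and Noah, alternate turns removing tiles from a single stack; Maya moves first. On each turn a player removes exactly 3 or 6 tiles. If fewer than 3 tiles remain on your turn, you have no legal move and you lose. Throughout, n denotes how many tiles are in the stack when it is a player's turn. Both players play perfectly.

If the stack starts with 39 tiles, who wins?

Maya wins.

Use the standard recursion: the mover loses at a terminal position; elsewhere, the mover wins exactly when some move hands the opponent an L position.
n=0: no move → L
n=1: no move → L
n=2: no move → L
n=3: →0(L), so W
n=4: →1(L), so W
n=5: →2(L), so W
n=6: →0(L), so W
n=7: →1(L), so W
n=8: →2(L), so W
n=9: →6(W), 3(W) — all W, so L
n=10: →7(W), 4(W) — all W, so L
n=11: →8(W), 5(W) — all W, so L
n=12: →9(L), so W
n=13: →10(L), so W
n=14: →11(L), so W
n=15: →9(L), so W
n=16: →10(L), so W
n=17: →11(L), so W
n=18: →15(W), 12(W) — all W, so L
n=19: →16(W), 13(W) — all W, so L
n=20: →17(W), 14(W) — all W, so L
n=21: →18(L), so W
n=22: →19(L), so W
n=23: →20(L), so W
n=24: →18(L), so W
n=25: →19(L), so W
n=26: →20(L), so W
n=27: →24(W), 21(W) — all W, so L
n=28: →25(W), 22(W) — all W, so L
n=29: →26(W), 23(W) — all W, so L
n=30: →27(L), so W
n=31: →28(L), so W
n=32: →29(L), so W
n=33: →27(L), so W
n=34: →28(L), so W
n=35: →29(L), so W
n=36: →33(W), 30(W) — all W, so L
n=37: →34(W), 31(W) — all W, so L
n=38: →35(W), 32(W) — all W, so L
n=39: →36(L), so W
The starting position 39 is W: Maya should remove 3, leaving 36, handing over an L position.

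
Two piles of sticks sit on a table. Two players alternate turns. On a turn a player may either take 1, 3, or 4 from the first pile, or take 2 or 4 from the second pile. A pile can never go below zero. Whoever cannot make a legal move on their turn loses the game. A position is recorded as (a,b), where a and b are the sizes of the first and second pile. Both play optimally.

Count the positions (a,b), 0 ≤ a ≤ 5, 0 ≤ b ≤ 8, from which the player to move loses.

Build the W/L table. Terminal = L. A non-terminal position is W if it has a move to some L; otherwise it is L.
Every move lowers a or b (never raises either), so fill the grid row by row in increasing a, and left to right within a row: each cell's successors are then already labelled.
      b=0  b=1  b=2  b=3  b=4  b=5  b=6  b=7  b=8
a=0:    L    L    W    W    W    W    L    L    W
a=1:    W    W    L    L    W    W    W    W    L
a=2:    L    L    W    W    W    W    L    L    W
a=3:    W    W    L    L    W    W    W    W    L
a=4:    W    W    W    W    L    L    W    W    W
a=5:    W    W    W    W    W    W    W    W    W
Cells with no legal move (terminal, hence L): (0,0), (0,1).
The remaining L cells, each justified by listing all of its moves:
(0,6): →(0,4)(W), (0,2)(W) — all W, so L
(0,7): →(0,5)(W), (0,3)(W) — all W, so L
(1,2): →(0,2)(W), (1,0)(W) — all W, so L
(1,3): →(0,3)(W), (1,1)(W) — all W, so L
(1,8): →(0,8)(W), (1,6)(W), (1,4)(W) — all W, so L
(2,0): →(1,0)(W) only, which is W, so L
(2,1): →(1,1)(W) only, which is W, so L
(2,6): →(1,6)(W), (2,4)(W), (2,2)(W) — all W, so L
(2,7): →(1,7)(W), (2,5)(W), (2,3)(W) — all W, so L
(3,2): →(2,2)(W), (0,2)(W), (3,0)(W) — all W, so L
(3,3): →(2,3)(W), (0,3)(W), (3,1)(W) — all W, so L
(3,8): →(2,8)(W), (0,8)(W), (3,6)(W), (3,4)(W) — all W, so L
(4,4): →(3,4)(W), (1,4)(W), (0,4)(W), (4,2)(W), (4,0)(W) — all W, so L
(4,5): →(3,5)(W), (1,5)(W), (0,5)(W), (4,3)(W), (4,1)(W) — all W, so L
Every other cell has at least one move into one of the L cells above, so it is W.
L cells per row: a=0: 4, a=1: 3, a=2: 4, a=3: 3, a=4: 2, a=5: 0; total 16.

16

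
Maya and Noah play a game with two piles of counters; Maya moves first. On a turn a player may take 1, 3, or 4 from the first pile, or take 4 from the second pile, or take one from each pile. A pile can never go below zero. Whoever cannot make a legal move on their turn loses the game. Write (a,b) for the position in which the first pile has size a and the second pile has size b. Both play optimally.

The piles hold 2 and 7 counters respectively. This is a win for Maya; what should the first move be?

Move to (1,7).

Label each position W (a win for the player to move) or L (a loss). A position with no legal move is L; any other position is W exactly when some move reaches an L, and L when every move reaches a W.
No move ever increases a pile, so every position that can arise here has a ≤ 2 and b ≤ 7; it is enough to label the cells with 0 ≤ a ≤ 2 and 0 ≤ b ≤ 7.
Every move lowers a or b (never raises either), so fill the grid row by row in increasing a, and left to right within a row: each cell's successors are then already labelled.
      b=0  b=1  b=2  b=3  b=4  b=5  b=6  b=7
a=0:    L    L    L    L    W    W    W    W
a=1:    W    W    W    W    W    L    L    L
a=2:    L    L    L    L    W    W    W    W
Cells with no legal move (terminal, hence L): (0,0), (0,1), (0,2), (0,3).
The remaining L cells, each justified by listing all of its moves:
(1,5): L (options (0,5)(W), (1,1)(W), (0,4)(W) are all W)
(1,6): L (options (0,6)(W), (1,2)(W), (0,5)(W) are all W)
(1,7): L (options (0,7)(W), (1,3)(W), (0,6)(W) are all W)
(2,0): L (sole option (1,0)(W) is W)
(2,1): L (options (1,1)(W), (1,0)(W) are all W)
(2,2): L (options (1,2)(W), (1,1)(W) are all W)
(2,3): L (options (1,3)(W), (1,2)(W) are all W)
Every other cell has at least one move into one of the L cells above, so it is W.
From (2,7), the L positions reachable in one move are: (1,7), (2,3), (1,6). Any move reaching one of these is winning.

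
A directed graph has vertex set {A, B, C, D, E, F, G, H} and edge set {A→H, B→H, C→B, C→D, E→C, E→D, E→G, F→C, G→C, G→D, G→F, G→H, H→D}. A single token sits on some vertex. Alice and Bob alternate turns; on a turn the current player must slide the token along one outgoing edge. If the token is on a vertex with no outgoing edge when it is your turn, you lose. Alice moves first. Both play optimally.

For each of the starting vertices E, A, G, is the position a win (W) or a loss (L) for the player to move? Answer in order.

E: W, A: L, G: W

Use the standard recursion: the mover loses at a terminal position; elsewhere, the mover wins exactly when some move hands the opponent an L position.
Every edge goes from a vertex to one that appears earlier in the order D, H, B, C, F, G, A, E, so processing vertices in that order labels each vertex after all of its successors.
D: no outgoing edge → L
H: →D(L), so W
B: →H(W) only, which is W, so L
C: →B(L), so W
F: →C(W) only, which is W, so L
G: →F(L), so W
A: →H(W) only, which is W, so L
E: →D(L), so W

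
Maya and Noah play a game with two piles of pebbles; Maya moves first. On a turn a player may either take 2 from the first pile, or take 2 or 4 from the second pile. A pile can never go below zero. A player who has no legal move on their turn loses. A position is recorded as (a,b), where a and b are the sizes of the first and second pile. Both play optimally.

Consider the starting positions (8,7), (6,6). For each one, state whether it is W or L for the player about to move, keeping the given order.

(8,7): L, (6,6): W

Classify positions by backward induction: terminal positions (no move available) are L. From any other position, the mover wins iff some move reaches an L.
No move ever increases a pile, so every position that can arise here has a ≤ 8 and b ≤ 7; it is enough to label the cells with 0 ≤ a ≤ 8 and 0 ≤ b ≤ 7.
Every move lowers a or b (never raises either), so fill the grid row by row in increasing a, and left to right within a row: each cell's successors are then already labelled.
      b=0  b=1  b=2  b=3  b=4  b=5  b=6  b=7
a=0:    L    L    W    W    W    W    L    L
a=1:    L    L    W    W    W    W    L    L
a=2:    W    W    L    L    W    W    W    W
a=3:    W    W    L    L    W    W    W    W
a=4:    L    L    W    W    W    W    L    L
a=5:    L    L    W    W    W    W    L    L
a=6:    W    W    L    L    W    W    W    W
a=7:    W    W    L    L    W    W    W    W
a=8:    L    L    W    W    W    W    L    L
Cells with no legal move (terminal, hence L): (0,0), (0,1), (1,0), (1,1).
The remaining L cells, each justified by listing all of its moves:
(0,6): L (options (0,4)(W), (0,2)(W) are all W)
(0,7): L (options (0,5)(W), (0,3)(W) are all W)
(1,6): L (options (1,4)(W), (1,2)(W) are all W)
(1,7): L (options (1,5)(W), (1,3)(W) are all W)
(2,2): L (options (0,2)(W), (2,0)(W) are all W)
(2,3): L (options (0,3)(W), (2,1)(W) are all W)
(3,2): L (options (1,2)(W), (3,0)(W) are all W)
(3,3): L (options (1,3)(W), (3,1)(W) are all W)
(4,0): L (sole option (2,0)(W) is W)
(4,1): L (sole option (2,1)(W) is W)
(4,6): L (options (2,6)(W), (4,4)(W), (4,2)(W) are all W)
(4,7): L (options (2,7)(W), (4,5)(W), (4,3)(W) are all W)
(5,0): L (sole option (3,0)(W) is W)
(5,1): L (sole option (3,1)(W) is W)
(5,6): L (options (3,6)(W), (5,4)(W), (5,2)(W) are all W)
(5,7): L (options (3,7)(W), (5,5)(W), (5,3)(W) are all W)
(6,2): L (options (4,2)(W), (6,0)(W) are all W)
(6,3): L (options (4,3)(W), (6,1)(W) are all W)
(7,2): L (options (5,2)(W), (7,0)(W) are all W)
(7,3): L (options (5,3)(W), (7,1)(W) are all W)
(8,0): L (sole option (6,0)(W) is W)
(8,1): L (sole option (6,1)(W) is W)
(8,6): L (options (6,6)(W), (8,4)(W), (8,2)(W) are all W)
(8,7): L (options (6,7)(W), (8,5)(W), (8,3)(W) are all W)
Every other cell has at least one move into one of the L cells above, so it is W.
(8,7): one of the L cells justified above, so L
(6,6): the move to (4,6) reaches an L cell, so W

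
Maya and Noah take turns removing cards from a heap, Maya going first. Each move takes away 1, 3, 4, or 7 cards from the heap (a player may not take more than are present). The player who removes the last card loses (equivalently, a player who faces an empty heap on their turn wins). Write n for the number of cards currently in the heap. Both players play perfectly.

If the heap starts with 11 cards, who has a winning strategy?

Noah wins.

Use the standard recursion: the mover wins at a terminal position; elsewhere, the mover wins exactly when some move hands the opponent an L position.
n=0: no move; the opponent has just taken the last card and therefore loses → W
n=1: L (sole option 0(W) is W)
n=2: W (go to 1, an L position)
n=3: L (options 2(W), 0(W) are all W)
n=4: W (go to 3, an L position)
n=5: W (go to 1, an L position)
n=6: W (go to 3, an L position)
n=7: W (go to 3, an L position)
n=8: W (go to 1, an L position)
n=9: L (options 8(W), 6(W), 5(W), 2(W) are all W)
n=10: W (go to 9, an L position)
n=11: L (options 10(W), 8(W), 7(W), 4(W) are all W)
Every move from 11 reaches a W position, so the mover loses.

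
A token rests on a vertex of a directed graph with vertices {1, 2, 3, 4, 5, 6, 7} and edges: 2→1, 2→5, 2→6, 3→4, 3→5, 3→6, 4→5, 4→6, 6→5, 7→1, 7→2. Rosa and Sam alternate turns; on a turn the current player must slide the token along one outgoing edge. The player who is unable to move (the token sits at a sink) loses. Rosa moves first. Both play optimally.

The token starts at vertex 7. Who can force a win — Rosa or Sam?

Rosa wins.

Compute win/loss labels from the base case upward. A position with no move is L. Any other position is W if it can reach an L in one move, else L.
Every edge goes from a vertex to one that appears earlier in the order 5, 1, 6, 4, 3, 2, 7, so processing vertices in that order labels each vertex after all of its successors.
5: no outgoing edge → L
1: no outgoing edge → L
6: can move to 5, which is L ⇒ W
4: can move to 5, which is L ⇒ W
3: can move to 5, which is L ⇒ W
2: can move to 1, which is L ⇒ W
7: can move to 1, which is L ⇒ W
From 7 Rosa can move to 1, reaching an L position.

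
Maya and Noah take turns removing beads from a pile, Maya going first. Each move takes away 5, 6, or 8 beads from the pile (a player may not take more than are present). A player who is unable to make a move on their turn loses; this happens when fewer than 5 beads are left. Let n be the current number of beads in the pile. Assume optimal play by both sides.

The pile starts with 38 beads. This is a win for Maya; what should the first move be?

Remove 8, leaving 30.

Work bottom-up. With no move the player to move loses. Otherwise the position is W if at least one move leads to an L position for the opponent, and L if every move leads to a W.
n=0: no move → L
n=1: no move → L
n=2: no move → L
n=3: no move → L
n=4: no move → L
n=5: reaches L-position 0 → W
n=6: reaches L-position 1 → W
n=7: reaches L-position 2 → W
n=8: reaches L-position 3 → W
n=9: reaches L-position 4 → W
n=10: reaches L-position 4 → W
n=11: reaches L-position 3 → W
n=12: reaches L-position 4 → W
n=13: only reaches 8(W), 7(W), 5(W), all W → L
n=14: only reaches 9(W), 8(W), 6(W), all W → L
n=15: only reaches 10(W), 9(W), 7(W), all W → L
n=16: only reaches 11(W), 10(W), 8(W), all W → L
n=17: only reaches 12(W), 11(W), 9(W), all W → L
n=18: reaches L-position 13 → W
n=19: reaches L-position 14 → W
n=20: reaches L-position 15 → W
n=21: reaches L-position 16 → W
n=22: reaches L-position 17 → W
n=23: reaches L-position 17 → W
n=24: reaches L-position 16 → W
n=25: reaches L-position 17 → W
n=26: only reaches 21(W), 20(W), 18(W), all W → L
n=27: only reaches 22(W), 21(W), 19(W), all W → L
n=28: only reaches 23(W), 22(W), 20(W), all W → L
n=29: only reaches 24(W), 23(W), 21(W), all W → L
n=30: only reaches 25(W), 24(W), 22(W), all W → L
n=31: reaches L-position 26 → W
n=32: reaches L-position 27 → W
n=33: reaches L-position 28 → W
n=34: reaches L-position 29 → W
n=35: reaches L-position 30 → W
n=36: reaches L-position 30 → W
n=37: reaches L-position 29 → W
n=38: reaches L-position 30 → W
From 38, the L positions reachable in one move are: 30.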